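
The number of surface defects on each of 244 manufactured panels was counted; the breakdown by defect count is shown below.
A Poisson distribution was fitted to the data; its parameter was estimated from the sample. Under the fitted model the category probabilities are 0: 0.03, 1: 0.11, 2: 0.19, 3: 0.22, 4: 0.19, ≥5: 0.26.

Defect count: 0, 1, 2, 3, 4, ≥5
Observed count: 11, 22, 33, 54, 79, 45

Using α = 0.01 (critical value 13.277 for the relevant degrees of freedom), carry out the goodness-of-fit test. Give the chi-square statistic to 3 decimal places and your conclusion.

Expected counts E_i = n·p_i: 244×0.03 = 7.32, 244×0.11 = 26.84, 244×0.19 = 46.36, 244×0.22 = 53.68, 244×0.19 = 46.36, 244×0.26 = 63.44.
0: (11 − 7.32)²/7.32 = 13.5424/7.32 = 1.8501
1: (22 − 26.84)²/26.84 = 23.4256/26.84 = 0.8728
2: (33 − 46.36)²/46.36 = 178.4896/46.36 = 3.8501
3: (54 − 53.68)²/53.68 = 0.1024/53.68 = 0.0019
4: (79 − 46.36)²/46.36 = 1065.3696/46.36 = 22.9804
≥5: (45 − 63.44)²/63.44 = 340.0336/63.44 = 5.3599
Sum = 34.915
df = 4. Since 34.915 > 13.277, we reject H₀.

34.915; reject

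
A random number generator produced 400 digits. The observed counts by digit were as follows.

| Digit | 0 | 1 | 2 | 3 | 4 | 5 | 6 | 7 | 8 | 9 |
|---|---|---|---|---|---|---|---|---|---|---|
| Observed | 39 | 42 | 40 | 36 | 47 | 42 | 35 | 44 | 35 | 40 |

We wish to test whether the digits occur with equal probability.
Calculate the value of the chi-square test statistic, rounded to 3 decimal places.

3.500

Expected count for each of the 10 categories: 400/10 = 40.
χ² = (39−40)²/40 + (42−40)²/40 + (40−40)²/40 + (36−40)²/40 + (47−40)²/40 + (42−40)²/40 + (35−40)²/40 + (44−40)²/40 + (35−40)²/40 + (40−40)²/40
   = 0.0250 + 0.1000 + 0.0000 + 0.4000 + 1.2250 + 0.1000 + 0.6250 + 0.4000 + 0.6250 + 0.0000
Sum = 3.500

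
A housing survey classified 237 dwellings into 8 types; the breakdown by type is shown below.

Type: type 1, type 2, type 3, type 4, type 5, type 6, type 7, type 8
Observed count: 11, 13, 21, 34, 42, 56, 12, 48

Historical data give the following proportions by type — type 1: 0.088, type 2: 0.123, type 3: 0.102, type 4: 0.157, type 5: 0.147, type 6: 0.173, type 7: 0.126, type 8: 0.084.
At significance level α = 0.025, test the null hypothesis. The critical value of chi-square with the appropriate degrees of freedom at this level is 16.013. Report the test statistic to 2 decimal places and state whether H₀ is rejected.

71.58; reject

Expected counts E_i = n·p_i: 237×0.088 = 20.856, 237×0.123 = 29.151, 237×0.102 = 24.174, 237×0.157 = 37.209, 237×0.147 = 34.839, 237×0.173 = 41.001, 237×0.126 = 29.862, 237×0.084 = 19.908.
χ² = (11−20.856)²/20.856 + (13−29.151)²/29.151 + (21−24.174)²/24.174 + (34−37.209)²/37.209 + (42−34.839)²/34.839 + (56−41.001)²/41.001 + (12−29.862)²/29.862 + (48−19.908)²/19.908
   = 4.658 + 8.948 + 0.417 + 0.277 + 1.472 + 5.487 + 10.684 + 39.640
Sum = 71.58
df = 7. Since 71.58 > 16.013, we reject H₀.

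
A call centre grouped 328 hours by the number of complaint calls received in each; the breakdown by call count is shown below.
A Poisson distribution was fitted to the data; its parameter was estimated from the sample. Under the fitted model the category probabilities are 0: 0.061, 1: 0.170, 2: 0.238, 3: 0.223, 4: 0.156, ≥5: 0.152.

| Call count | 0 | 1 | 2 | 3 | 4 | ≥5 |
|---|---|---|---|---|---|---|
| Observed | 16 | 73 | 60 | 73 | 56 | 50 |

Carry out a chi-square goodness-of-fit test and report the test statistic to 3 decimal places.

10.770

Expected counts E_i = n·p_i: 328×0.061 = 20.008, 328×0.170 = 55.76, 328×0.238 = 78.064, 328×0.223 = 73.144, 328×0.156 = 51.168, 328×0.152 = 49.856.
cat         O        E   (O−E)²/E
0          16   20.008     0.8029
1          73    55.76     5.3303
2          60   78.064     4.1800
3          73   73.144     0.0003
4          56   51.168     0.4563
≥5         50   49.856     0.0004
Sum = 10.770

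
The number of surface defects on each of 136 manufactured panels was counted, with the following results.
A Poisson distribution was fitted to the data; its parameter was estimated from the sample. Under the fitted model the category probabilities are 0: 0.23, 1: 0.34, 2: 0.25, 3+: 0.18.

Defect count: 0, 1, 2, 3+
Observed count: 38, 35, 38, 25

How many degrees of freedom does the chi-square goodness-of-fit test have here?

2

There are k = 4 categories and 1 parameter estimated from the data, so df = 4 − 1 − 1 = 2.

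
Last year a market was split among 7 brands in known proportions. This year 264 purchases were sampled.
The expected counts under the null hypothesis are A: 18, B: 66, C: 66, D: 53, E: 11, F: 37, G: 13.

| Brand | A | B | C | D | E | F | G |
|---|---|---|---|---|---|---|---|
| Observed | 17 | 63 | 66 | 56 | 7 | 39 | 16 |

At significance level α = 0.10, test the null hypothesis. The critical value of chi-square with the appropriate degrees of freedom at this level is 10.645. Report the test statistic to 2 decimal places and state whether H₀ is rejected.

cat         O        E   (O−E)²/E
A          17       18      0.056
B          63       66      0.136
C          66       66      0.000
D          56       53      0.170
E           7       11      1.455
F          39       37      0.108
G          16       13      0.692
Sum = 2.62
df = 6. Since 2.62 < 10.645, we do not reject H₀.

2.62; do not reject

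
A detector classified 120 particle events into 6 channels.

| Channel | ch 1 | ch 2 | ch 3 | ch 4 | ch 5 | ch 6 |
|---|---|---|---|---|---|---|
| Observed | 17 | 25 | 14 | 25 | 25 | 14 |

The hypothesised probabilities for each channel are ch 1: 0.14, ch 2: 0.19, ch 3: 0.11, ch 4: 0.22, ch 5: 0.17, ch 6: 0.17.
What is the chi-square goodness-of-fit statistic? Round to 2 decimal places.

Expected counts E_i = n·p_i: 120×0.14 = 16.8, 120×0.19 = 22.8, 120×0.11 = 13.2, 120×0.22 = 26.4, 120×0.17 = 20.4, 120×0.17 = 20.4.
χ² = (17−16.8)²/16.8 + (25−22.8)²/22.8 + (14−13.2)²/13.2 + (25−26.4)²/26.4 + (25−20.4)²/20.4 + (14−20.4)²/20.4
   = 0.002 + 0.212 + 0.048 + 0.074 + 1.037 + 2.008
Sum = 3.38

3.38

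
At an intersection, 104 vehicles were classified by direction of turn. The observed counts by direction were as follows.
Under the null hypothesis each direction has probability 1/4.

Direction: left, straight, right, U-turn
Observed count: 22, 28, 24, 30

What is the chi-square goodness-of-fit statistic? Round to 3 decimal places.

Under H₀ each category has probability 1/4, so each expected count is 104/4 = 26.
left: (22 − 26)²/26 = 16/26 = 0.6154
straight: (28 − 26)²/26 = 4/26 = 0.1538
right: (24 − 26)²/26 = 4/26 = 0.1538
U-turn: (30 − 26)²/26 = 16/26 = 0.6154
Sum = 1.538

1.538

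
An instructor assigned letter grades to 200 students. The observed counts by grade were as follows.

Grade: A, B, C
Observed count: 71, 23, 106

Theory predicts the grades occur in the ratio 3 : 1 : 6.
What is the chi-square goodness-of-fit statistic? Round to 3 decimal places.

4.100

Ratio total = 10. Expected counts: 200×3/10 = 60, 200×1/10 = 20, 200×6/10 = 120.
χ² = (71−60)²/60 + (23−20)²/20 + (106−120)²/120
   = 2.0167 + 0.4500 + 1.6333
Sum = 4.100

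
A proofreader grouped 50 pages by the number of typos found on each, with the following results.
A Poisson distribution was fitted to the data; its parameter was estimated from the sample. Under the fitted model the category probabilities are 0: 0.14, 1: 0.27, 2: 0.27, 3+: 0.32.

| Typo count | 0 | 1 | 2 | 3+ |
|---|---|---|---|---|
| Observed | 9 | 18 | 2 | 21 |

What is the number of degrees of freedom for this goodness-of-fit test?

There are k = 4 categories and 1 parameter estimated from the data, so df = 4 − 1 − 1 = 2.

2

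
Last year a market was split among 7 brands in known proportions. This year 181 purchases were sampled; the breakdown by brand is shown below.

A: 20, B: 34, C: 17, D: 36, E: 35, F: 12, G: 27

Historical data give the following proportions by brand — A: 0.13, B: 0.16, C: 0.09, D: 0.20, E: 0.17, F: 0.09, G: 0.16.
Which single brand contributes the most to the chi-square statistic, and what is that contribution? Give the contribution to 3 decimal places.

Expected counts E_i = n·p_i: 181×0.13 = 23.53, 181×0.16 = 28.96, 181×0.09 = 16.29, 181×0.20 = 36.2, 181×0.17 = 30.77, 181×0.09 = 16.29, 181×0.16 = 28.96.
χ² = (20−23.53)²/23.53 + (34−28.96)²/28.96 + (17−16.29)²/16.29 + (36−36.2)²/36.2 + (35−30.77)²/30.77 + (12−16.29)²/16.29 + (27−28.96)²/28.96
   = 0.5296 + 0.8771 + 0.0309 + 0.0011 + 0.5815 + 1.1298 + 0.1327
The largest term is for F: 1.130.

F, 1.130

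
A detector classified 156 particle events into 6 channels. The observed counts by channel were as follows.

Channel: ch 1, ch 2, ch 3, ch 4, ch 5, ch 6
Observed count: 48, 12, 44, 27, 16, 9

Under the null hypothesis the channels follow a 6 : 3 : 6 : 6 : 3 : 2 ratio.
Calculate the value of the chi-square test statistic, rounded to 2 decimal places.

Ratio total = 26. Expected counts: 156×6/26 = 36, 156×3/26 = 18, 156×6/26 = 36, 156×6/26 = 36, 156×3/26 = 18, 156×2/26 = 12.
ch 1: (48 − 36)²/36 = 144/36 = 4.000
ch 2: (12 − 18)²/18 = 36/18 = 2.000
ch 3: (44 − 36)²/36 = 64/36 = 1.778
ch 4: (27 − 36)²/36 = 81/36 = 2.250
ch 5: (16 − 18)²/18 = 4/18 = 0.222
ch 6: (9 − 12)²/12 = 9/12 = 0.750
Sum = 11.00

11.00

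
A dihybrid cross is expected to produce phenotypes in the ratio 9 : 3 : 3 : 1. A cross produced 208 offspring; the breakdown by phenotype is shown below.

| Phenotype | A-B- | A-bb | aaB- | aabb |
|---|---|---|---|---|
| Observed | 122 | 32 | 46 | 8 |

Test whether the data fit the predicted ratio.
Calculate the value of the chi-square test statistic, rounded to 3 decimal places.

4.650

Ratio total = 16. Expected counts: 208×9/16 = 117, 208×3/16 = 39, 208×3/16 = 39, 208×1/16 = 13.
cat         O        E   (O−E)²/E
A-B-      122      117     0.2137
A-bb       32       39     1.2564
aaB-       46       39     1.2564
aabb        8       13     1.9231
Sum = 4.650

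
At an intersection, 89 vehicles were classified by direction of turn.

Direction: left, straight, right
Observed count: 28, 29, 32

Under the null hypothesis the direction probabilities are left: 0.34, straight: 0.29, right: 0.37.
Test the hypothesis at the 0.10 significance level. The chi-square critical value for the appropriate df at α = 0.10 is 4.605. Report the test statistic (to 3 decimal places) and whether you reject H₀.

0.589; do not reject

Expected counts E_i = n·p_i: 89×0.34 = 30.26, 89×0.29 = 25.81, 89×0.37 = 32.93.
χ² = (28−30.26)²/30.26 + (29−25.81)²/25.81 + (32−32.93)²/32.93
   = 0.1688 + 0.3943 + 0.0263
Sum = 0.589
df = 2. Since 0.589 < 4.605, we do not reject H₀.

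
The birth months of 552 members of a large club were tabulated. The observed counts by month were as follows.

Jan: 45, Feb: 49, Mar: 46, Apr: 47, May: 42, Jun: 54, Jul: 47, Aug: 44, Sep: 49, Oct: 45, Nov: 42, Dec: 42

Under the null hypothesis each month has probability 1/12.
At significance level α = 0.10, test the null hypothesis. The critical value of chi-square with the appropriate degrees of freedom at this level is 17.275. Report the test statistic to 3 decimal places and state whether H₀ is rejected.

Expected count for each of the 12 categories: 552/12 = 46.
cat         O        E   (O−E)²/E
Jan        45       46     0.0217
Feb        49       46     0.1957
Mar        46       46     0.0000
Apr        47       46     0.0217
May        42       46     0.3478
Jun        54       46     1.3913
Jul        47       46     0.0217
Aug        44       46     0.0870
Sep        49       46     0.1957
Oct        45       46     0.0217
Nov        42       46     0.3478
Dec        42       46     0.3478
Sum = 3.000
df = 11. Since 3.000 < 17.275, we do not reject H₀.

3.000; do not reject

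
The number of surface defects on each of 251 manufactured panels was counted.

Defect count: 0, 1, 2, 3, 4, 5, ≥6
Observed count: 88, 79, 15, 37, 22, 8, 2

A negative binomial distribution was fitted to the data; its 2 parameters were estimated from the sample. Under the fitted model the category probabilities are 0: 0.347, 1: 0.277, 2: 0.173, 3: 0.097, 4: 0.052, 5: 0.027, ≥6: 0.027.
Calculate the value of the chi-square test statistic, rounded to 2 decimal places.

36.20

Expected counts E_i = n·p_i: 251×0.347 = 87.097, 251×0.277 = 69.527, 251×0.173 = 43.423, 251×0.097 = 24.347, 251×0.052 = 13.052, 251×0.027 = 6.777, 251×0.027 = 6.777.
χ² = (88−87.097)²/87.097 + (79−69.527)²/69.527 + (15−43.423)²/43.423 + (37−24.347)²/24.347 + (22−13.052)²/13.052 + (8−6.777)²/6.777 + (2−6.777)²/6.777
   = 0.009 + 1.291 + 18.605 + 6.576 + 6.134 + 0.221 + 3.367
Sum = 36.20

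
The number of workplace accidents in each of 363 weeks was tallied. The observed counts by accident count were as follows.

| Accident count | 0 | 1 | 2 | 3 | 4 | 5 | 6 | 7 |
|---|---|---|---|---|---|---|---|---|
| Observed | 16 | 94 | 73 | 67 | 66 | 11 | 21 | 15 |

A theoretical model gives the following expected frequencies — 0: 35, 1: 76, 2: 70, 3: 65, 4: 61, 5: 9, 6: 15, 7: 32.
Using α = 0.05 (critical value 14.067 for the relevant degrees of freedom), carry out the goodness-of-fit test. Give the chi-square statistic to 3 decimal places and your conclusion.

27.053; reject

0: (16 − 35)²/35 = 361/35 = 10.3143
1: (94 − 76)²/76 = 324/76 = 4.2632
2: (73 − 70)²/70 = 9/70 = 0.1286
3: (67 − 65)²/65 = 4/65 = 0.0615
4: (66 − 61)²/61 = 25/61 = 0.4098
5: (11 − 9)²/9 = 4/9 = 0.4444
6: (21 − 15)²/15 = 36/15 = 2.4000
7: (15 − 32)²/32 = 289/32 = 9.0313
Sum = 27.053
df = 7. Since 27.053 > 14.067, we reject H₀.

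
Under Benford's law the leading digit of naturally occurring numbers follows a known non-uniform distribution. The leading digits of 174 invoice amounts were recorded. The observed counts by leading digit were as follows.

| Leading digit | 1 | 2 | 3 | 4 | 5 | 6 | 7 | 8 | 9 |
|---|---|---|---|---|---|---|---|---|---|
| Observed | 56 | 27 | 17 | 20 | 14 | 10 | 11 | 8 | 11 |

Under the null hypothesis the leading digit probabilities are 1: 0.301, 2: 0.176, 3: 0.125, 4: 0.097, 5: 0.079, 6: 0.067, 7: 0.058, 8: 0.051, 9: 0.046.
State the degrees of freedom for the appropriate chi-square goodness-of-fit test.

8

There are k = 9 categories and no parameters were estimated from the data, so df = 9 − 1 = 8.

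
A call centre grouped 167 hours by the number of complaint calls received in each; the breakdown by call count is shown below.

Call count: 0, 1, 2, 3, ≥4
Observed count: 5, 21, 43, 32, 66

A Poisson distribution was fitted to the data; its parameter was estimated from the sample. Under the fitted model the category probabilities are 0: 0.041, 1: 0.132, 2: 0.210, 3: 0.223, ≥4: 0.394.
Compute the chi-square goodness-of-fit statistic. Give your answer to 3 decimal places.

3.079

Expected counts E_i = n·p_i: 167×0.041 = 6.847, 167×0.132 = 22.044, 167×0.210 = 35.07, 167×0.223 = 37.241, 167×0.394 = 65.798.
χ² = (5−6.847)²/6.847 + (21−22.044)²/22.044 + (43−35.07)²/35.07 + (32−37.241)²/37.241 + (66−65.798)²/65.798
   = 0.4982 + 0.0494 + 1.7931 + 0.7376 + 0.0006
Sum = 3.079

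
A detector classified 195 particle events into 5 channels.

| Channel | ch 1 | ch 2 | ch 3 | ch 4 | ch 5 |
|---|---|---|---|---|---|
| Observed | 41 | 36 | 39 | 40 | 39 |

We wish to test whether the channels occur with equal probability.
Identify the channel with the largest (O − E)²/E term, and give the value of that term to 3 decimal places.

ch 2, 0.231

Expected count for each of the 5 categories: 195/5 = 39.
ch 1: (41 − 39)²/39 = 4/39 = 0.1026
ch 2: (36 − 39)²/39 = 9/39 = 0.2308
ch 3: (39 − 39)²/39 = 0/39 = 0.0000
ch 4: (40 − 39)²/39 = 1/39 = 0.0256
ch 5: (39 − 39)²/39 = 0/39 = 0.0000
The largest term is for ch 2: 0.231.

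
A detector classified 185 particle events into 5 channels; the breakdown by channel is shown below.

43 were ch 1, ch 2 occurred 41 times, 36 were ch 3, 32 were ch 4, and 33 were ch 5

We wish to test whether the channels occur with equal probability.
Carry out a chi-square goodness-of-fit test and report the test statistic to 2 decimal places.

2.54

Under H₀ each category has probability 1/5, so each expected count is 185/5 = 37.
ch 1: (43 − 37)²/37 = 36/37 = 0.973
ch 2: (41 − 37)²/37 = 16/37 = 0.432
ch 3: (36 − 37)²/37 = 1/37 = 0.027
ch 4: (32 − 37)²/37 = 25/37 = 0.676
ch 5: (33 − 37)²/37 = 16/37 = 0.432
Sum = 2.54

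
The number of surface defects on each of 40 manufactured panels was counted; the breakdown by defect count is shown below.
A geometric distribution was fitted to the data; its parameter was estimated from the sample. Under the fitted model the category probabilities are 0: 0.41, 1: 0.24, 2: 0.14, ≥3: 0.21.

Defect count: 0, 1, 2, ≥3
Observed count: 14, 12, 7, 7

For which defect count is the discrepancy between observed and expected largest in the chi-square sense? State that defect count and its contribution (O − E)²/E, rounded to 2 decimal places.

1, 0.60

Expected counts E_i = n·p_i: 40×0.41 = 16.4, 40×0.24 = 9.6, 40×0.14 = 5.6, 40×0.21 = 8.4.
0: (14 − 16.4)²/16.4 = 5.76/16.4 = 0.351
1: (12 − 9.6)²/9.6 = 5.76/9.6 = 0.600
2: (7 − 5.6)²/5.6 = 1.96/5.6 = 0.350
≥3: (7 − 8.4)²/8.4 = 1.96/8.4 = 0.233
The largest term is for 1: 0.60.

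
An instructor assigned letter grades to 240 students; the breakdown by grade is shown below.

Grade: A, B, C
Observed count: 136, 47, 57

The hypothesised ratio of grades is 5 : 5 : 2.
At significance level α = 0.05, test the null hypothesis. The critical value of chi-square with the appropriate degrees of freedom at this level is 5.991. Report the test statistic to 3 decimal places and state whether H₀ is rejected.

48.275; reject

Ratio total = 12. Expected counts: 240×5/12 = 100, 240×5/12 = 100, 240×2/12 = 40.
A: (136 − 100)²/100 = 1296/100 = 12.9600
B: (47 − 100)²/100 = 2809/100 = 28.0900
C: (57 − 40)²/40 = 289/40 = 7.2250
Sum = 48.275
df = 2. Since 48.275 > 5.991, we reject H₀.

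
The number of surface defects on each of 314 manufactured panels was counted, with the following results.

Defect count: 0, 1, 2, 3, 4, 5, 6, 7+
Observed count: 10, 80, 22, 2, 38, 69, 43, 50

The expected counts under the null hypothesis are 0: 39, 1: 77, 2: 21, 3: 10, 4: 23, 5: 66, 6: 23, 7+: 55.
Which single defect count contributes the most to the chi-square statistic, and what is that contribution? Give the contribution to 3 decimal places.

0, 21.564

0: (10 − 39)²/39 = 841/39 = 21.5641
1: (80 − 77)²/77 = 9/77 = 0.1169
2: (22 − 21)²/21 = 1/21 = 0.0476
3: (2 − 10)²/10 = 64/10 = 6.4000
4: (38 − 23)²/23 = 225/23 = 9.7826
5: (69 − 66)²/66 = 9/66 = 0.1364
6: (43 − 23)²/23 = 400/23 = 17.3913
7+: (50 − 55)²/55 = 25/55 = 0.4545
The largest term is for 0: 21.564.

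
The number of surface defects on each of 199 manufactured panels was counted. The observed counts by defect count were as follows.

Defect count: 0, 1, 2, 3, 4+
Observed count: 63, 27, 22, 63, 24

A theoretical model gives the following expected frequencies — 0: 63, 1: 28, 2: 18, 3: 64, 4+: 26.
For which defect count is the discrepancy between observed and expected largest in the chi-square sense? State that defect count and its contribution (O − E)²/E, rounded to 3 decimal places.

2, 0.889

0: (63 − 63)²/63 = 0/63 = 0.0000
1: (27 − 28)²/28 = 1/28 = 0.0357
2: (22 − 18)²/18 = 16/18 = 0.8889
3: (63 − 64)²/64 = 1/64 = 0.0156
4+: (24 − 26)²/26 = 4/26 = 0.1538
The largest term is for 2: 0.889.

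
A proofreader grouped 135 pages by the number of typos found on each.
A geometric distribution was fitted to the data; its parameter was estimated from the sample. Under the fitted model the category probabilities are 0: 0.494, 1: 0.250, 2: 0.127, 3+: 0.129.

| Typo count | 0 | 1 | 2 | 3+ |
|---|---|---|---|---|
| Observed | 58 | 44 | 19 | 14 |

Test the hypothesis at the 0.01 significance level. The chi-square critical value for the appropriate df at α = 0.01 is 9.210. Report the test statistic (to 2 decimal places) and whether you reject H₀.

Expected counts E_i = n·p_i: 135×0.494 = 66.69, 135×0.250 = 33.75, 135×0.127 = 17.145, 135×0.129 = 17.415.
cat         O        E   (O−E)²/E
0          58    66.69      1.132
1          44    33.75      3.113
2          19   17.145      0.201
3+         14   17.415      0.670
Sum = 5.12
df = 2. Since 5.12 < 9.210, we do not reject H₀.

5.12; do not reject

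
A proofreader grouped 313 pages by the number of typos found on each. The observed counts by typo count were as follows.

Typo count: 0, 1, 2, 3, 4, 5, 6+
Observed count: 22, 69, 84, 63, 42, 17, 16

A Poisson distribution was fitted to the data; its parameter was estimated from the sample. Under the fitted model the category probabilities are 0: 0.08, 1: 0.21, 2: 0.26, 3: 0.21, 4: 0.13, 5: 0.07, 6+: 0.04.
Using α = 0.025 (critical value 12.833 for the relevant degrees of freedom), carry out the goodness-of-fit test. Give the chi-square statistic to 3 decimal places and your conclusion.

Expected counts E_i = n·p_i: 313×0.08 = 25.04, 313×0.21 = 65.73, 313×0.26 = 81.38, 313×0.21 = 65.73, 313×0.13 = 40.69, 313×0.07 = 21.91, 313×0.04 = 12.52.
cat         O        E   (O−E)²/E
0          22    25.04     0.3691
1          69    65.73     0.1627
2          84    81.38     0.0843
3          63    65.73     0.1134
4          42    40.69     0.0422
5          17    21.91     1.1003
6+         16    12.52     0.9673
Sum = 2.839
df = 5. Since 2.839 < 12.833, we do not reject H₀.

2.839; do not reject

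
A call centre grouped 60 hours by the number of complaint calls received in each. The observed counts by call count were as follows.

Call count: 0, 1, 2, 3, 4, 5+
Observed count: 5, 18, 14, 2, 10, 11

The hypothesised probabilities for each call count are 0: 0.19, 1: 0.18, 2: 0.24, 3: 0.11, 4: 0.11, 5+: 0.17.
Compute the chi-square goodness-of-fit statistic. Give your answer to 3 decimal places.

Expected counts E_i = n·p_i: 60×0.19 = 11.4, 60×0.18 = 10.8, 60×0.24 = 14.4, 60×0.11 = 6.6, 60×0.11 = 6.6, 60×0.17 = 10.2.
0: (5 − 11.4)²/11.4 = 40.96/11.4 = 3.5930
1: (18 − 10.8)²/10.8 = 51.84/10.8 = 4.8000
2: (14 − 14.4)²/14.4 = 0.16/14.4 = 0.0111
3: (2 − 6.6)²/6.6 = 21.16/6.6 = 3.2061
4: (10 − 6.6)²/6.6 = 11.56/6.6 = 1.7515
5+: (11 − 10.2)²/10.2 = 0.64/10.2 = 0.0627
Sum = 13.424

13.424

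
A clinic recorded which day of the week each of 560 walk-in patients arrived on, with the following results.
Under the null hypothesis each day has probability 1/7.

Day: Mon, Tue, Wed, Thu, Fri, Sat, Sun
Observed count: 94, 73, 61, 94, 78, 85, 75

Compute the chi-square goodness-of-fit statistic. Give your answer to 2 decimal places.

Expected count for each of the 7 categories: 560/7 = 80.
χ² = (94−80)²/80 + (73−80)²/80 + (61−80)²/80 + (94−80)²/80 + (78−80)²/80 + (85−80)²/80 + (75−80)²/80
   = 2.450 + 0.613 + 4.513 + 2.450 + 0.050 + 0.313 + 0.313
Sum = 10.70

10.70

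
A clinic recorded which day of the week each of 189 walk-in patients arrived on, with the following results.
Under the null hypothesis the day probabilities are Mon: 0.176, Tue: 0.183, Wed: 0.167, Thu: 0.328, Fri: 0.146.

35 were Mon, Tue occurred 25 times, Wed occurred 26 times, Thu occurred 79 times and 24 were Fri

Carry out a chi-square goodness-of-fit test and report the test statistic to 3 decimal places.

8.863

Expected counts E_i = n·p_i: 189×0.176 = 33.264, 189×0.183 = 34.587, 189×0.167 = 31.563, 189×0.328 = 61.992, 189×0.146 = 27.594.
χ² = (35−33.264)²/33.264 + (25−34.587)²/34.587 + (26−31.563)²/31.563 + (79−61.992)²/61.992 + (24−27.594)²/27.594
   = 0.0906 + 2.6574 + 0.9805 + 4.6663 + 0.4681
Sum = 8.863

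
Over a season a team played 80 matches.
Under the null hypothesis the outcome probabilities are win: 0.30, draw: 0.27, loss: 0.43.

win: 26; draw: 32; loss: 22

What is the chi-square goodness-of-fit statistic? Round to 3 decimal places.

Expected counts E_i = n·p_i: 80×0.30 = 24, 80×0.27 = 21.6, 80×0.43 = 34.4.
cat         O        E   (O−E)²/E
win        26       24     0.1667
draw       32     21.6     5.0074
loss       22     34.4     4.4698
Sum = 9.644

9.644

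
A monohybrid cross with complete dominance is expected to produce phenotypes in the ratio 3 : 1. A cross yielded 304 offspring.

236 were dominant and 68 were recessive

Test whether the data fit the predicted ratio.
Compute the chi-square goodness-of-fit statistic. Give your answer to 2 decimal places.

Ratio total = 4. Expected counts: 304×3/4 = 228, 304×1/4 = 76.
dominant: (236 − 228)²/228 = 64/228 = 0.281
recessive: (68 − 76)²/76 = 64/76 = 0.842
Sum = 1.12

1.12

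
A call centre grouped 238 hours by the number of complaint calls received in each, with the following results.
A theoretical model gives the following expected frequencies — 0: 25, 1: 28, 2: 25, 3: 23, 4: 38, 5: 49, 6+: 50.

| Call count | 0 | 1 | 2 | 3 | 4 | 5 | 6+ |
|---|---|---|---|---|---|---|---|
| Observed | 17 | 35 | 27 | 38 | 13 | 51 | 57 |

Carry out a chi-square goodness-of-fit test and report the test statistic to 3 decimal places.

χ² = (17−25)²/25 + (35−28)²/28 + (27−25)²/25 + (38−23)²/23 + (13−38)²/38 + (51−49)²/49 + (57−50)²/50
   = 2.5600 + 1.7500 + 0.1600 + 9.7826 + 16.4474 + 0.0816 + 0.9800
Sum = 31.762

31.762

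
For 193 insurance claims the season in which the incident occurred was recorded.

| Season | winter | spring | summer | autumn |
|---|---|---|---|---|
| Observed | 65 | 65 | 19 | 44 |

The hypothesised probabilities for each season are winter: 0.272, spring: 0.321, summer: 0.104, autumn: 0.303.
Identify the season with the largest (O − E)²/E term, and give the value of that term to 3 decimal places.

Expected counts E_i = n·p_i: 193×0.272 = 52.496, 193×0.321 = 61.953, 193×0.104 = 20.072, 193×0.303 = 58.479.
winter: (65 − 52.496)²/52.496 = 156.350016/52.496 = 2.9783
spring: (65 − 61.953)²/61.953 = 9.284209/61.953 = 0.1499
summer: (19 − 20.072)²/20.072 = 1.149184/20.072 = 0.0573
autumn: (44 − 58.479)²/58.479 = 209.641441/58.479 = 3.5849
The largest term is for autumn: 3.585.

autumn, 3.585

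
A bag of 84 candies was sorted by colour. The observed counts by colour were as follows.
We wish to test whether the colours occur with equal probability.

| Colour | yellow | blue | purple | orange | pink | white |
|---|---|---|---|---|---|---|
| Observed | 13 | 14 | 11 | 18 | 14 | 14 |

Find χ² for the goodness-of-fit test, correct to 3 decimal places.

1.857

Under H₀ each category has probability 1/6, so each expected count is 84/6 = 14.
yellow: (13 − 14)²/14 = 1/14 = 0.0714
blue: (14 − 14)²/14 = 0/14 = 0.0000
purple: (11 − 14)²/14 = 9/14 = 0.6429
orange: (18 − 14)²/14 = 16/14 = 1.1429
pink: (14 − 14)²/14 = 0/14 = 0.0000
white: (14 − 14)²/14 = 0/14 = 0.0000
Sum = 1.857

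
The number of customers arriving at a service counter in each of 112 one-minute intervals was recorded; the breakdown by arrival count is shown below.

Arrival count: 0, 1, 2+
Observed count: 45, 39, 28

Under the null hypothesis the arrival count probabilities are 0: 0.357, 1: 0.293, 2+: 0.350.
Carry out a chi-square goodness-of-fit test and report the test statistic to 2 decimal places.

Expected counts E_i = n·p_i: 112×0.357 = 39.984, 112×0.293 = 32.816, 112×0.350 = 39.2.
χ² = (45−39.984)²/39.984 + (39−32.816)²/32.816 + (28−39.2)²/39.2
   = 0.629 + 1.165 + 3.200
Sum = 4.99

4.99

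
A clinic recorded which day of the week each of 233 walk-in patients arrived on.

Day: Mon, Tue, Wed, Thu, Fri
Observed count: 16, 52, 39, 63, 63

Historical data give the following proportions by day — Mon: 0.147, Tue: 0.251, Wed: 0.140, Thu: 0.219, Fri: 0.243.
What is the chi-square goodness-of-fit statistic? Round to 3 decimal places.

15.220

Expected counts E_i = n·p_i: 233×0.147 = 34.251, 233×0.251 = 58.483, 233×0.140 = 32.62, 233×0.219 = 51.027, 233×0.243 = 56.619.
cat         O        E   (O−E)²/E
Mon        16   34.251     9.7252
Tue        52   58.483     0.7187
Wed        39    32.62     1.2478
Thu        63   51.027     2.8094
Fri        63   56.619     0.7191
Sum = 15.220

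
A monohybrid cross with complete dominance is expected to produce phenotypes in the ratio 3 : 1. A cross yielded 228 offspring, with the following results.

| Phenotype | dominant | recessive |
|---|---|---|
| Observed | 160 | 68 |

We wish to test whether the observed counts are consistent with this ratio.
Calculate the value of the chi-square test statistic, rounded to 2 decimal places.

Ratio total = 4. Expected counts: 228×3/4 = 171, 228×1/4 = 57.
cat            O        E   (O−E)²/E
dominant     160      171      0.708
recessive     68       57      2.123
Sum = 2.83

2.83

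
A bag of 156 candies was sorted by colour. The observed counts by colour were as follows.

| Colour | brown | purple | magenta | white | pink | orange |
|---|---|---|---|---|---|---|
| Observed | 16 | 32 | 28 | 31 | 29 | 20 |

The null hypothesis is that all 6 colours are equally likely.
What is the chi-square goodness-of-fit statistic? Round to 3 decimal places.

Expected count for each of the 6 categories: 156/6 = 26.
χ² = (16−26)²/26 + (32−26)²/26 + (28−26)²/26 + (31−26)²/26 + (29−26)²/26 + (20−26)²/26
   = 3.8462 + 1.3846 + 0.1538 + 0.9615 + 0.3462 + 1.3846
Sum = 8.077

8.077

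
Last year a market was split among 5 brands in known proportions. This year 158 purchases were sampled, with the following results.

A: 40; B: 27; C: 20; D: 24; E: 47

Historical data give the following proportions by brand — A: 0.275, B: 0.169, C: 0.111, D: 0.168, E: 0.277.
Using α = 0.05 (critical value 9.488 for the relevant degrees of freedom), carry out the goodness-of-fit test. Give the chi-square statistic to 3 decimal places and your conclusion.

1.106; do not reject

Expected counts E_i = n·p_i: 158×0.275 = 43.45, 158×0.169 = 26.702, 158×0.111 = 17.538, 158×0.168 = 26.544, 158×0.277 = 43.766.
cat         O        E   (O−E)²/E
A          40    43.45     0.2739
B          27   26.702     0.0033
C          20   17.538     0.3456
D          24   26.544     0.2438
E          47   43.766     0.2390
Sum = 1.106
df = 4. Since 1.106 < 9.488, we do not reject H₀.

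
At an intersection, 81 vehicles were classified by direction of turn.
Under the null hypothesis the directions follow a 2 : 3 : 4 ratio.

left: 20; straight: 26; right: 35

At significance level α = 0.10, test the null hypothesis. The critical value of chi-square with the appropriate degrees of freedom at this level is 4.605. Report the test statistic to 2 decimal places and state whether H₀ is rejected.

0.29; do not reject

Ratio total = 9. Expected counts: 81×2/9 = 18, 81×3/9 = 27, 81×4/9 = 36.
χ² = (20−18)²/18 + (26−27)²/27 + (35−36)²/36
   = 0.222 + 0.037 + 0.028
Sum = 0.29
df = 2. Since 0.29 < 4.605, we do not reject H₀.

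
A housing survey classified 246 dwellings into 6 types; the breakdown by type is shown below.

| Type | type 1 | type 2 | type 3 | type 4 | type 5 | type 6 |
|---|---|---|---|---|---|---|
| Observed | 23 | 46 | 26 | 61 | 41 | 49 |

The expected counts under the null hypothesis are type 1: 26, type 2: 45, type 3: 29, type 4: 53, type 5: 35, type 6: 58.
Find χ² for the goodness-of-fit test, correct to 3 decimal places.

χ² = (23−26)²/26 + (46−45)²/45 + (26−29)²/29 + (61−53)²/53 + (41−35)²/35 + (49−58)²/58
   = 0.3462 + 0.0222 + 0.3103 + 1.2075 + 1.0286 + 1.3966
Sum = 4.311

4.311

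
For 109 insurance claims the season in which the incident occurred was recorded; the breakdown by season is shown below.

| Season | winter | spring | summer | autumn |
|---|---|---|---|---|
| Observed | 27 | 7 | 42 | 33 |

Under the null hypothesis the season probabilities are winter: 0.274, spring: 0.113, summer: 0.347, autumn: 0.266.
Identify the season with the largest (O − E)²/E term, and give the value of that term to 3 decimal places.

Expected counts E_i = n·p_i: 109×0.274 = 29.866, 109×0.113 = 12.317, 109×0.347 = 37.823, 109×0.266 = 28.994.
χ² = (27−29.866)²/29.866 + (7−12.317)²/12.317 + (42−37.823)²/37.823 + (33−28.994)²/28.994
   = 0.2750 + 2.2952 + 0.4613 + 0.5535
The largest term is for spring: 2.295.

spring, 2.295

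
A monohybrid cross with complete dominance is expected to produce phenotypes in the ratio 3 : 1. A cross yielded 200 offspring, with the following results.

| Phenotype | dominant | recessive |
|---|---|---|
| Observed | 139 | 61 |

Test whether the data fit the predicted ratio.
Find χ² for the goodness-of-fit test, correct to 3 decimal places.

Ratio total = 4. Expected counts: 200×3/4 = 150, 200×1/4 = 50.
dominant: (139 − 150)²/150 = 121/150 = 0.8067
recessive: (61 − 50)²/50 = 121/50 = 2.4200
Sum = 3.227

3.227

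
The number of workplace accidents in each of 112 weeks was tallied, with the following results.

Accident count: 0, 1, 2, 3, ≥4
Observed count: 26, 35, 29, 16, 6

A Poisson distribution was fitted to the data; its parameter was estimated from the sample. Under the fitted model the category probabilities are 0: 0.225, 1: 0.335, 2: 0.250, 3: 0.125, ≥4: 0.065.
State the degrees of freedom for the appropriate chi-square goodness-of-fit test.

3

There are k = 5 categories and 1 parameter estimated from the data, so df = 5 − 1 − 1 = 3.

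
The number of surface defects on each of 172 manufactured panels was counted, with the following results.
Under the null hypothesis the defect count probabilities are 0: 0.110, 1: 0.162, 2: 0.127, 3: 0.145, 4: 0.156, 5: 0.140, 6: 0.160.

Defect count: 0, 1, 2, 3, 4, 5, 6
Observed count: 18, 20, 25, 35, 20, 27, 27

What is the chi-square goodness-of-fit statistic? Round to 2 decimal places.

8.88

Expected counts E_i = n·p_i: 172×0.110 = 18.92, 172×0.162 = 27.864, 172×0.127 = 21.844, 172×0.145 = 24.94, 172×0.156 = 26.832, 172×0.140 = 24.08, 172×0.160 = 27.52.
χ² = (18−18.92)²/18.92 + (20−27.864)²/27.864 + (25−21.844)²/21.844 + (35−24.94)²/24.94 + (20−26.832)²/26.832 + (27−24.08)²/24.08 + (27−27.52)²/27.52
   = 0.045 + 2.219 + 0.456 + 4.058 + 1.740 + 0.354 + 0.010
Sum = 8.88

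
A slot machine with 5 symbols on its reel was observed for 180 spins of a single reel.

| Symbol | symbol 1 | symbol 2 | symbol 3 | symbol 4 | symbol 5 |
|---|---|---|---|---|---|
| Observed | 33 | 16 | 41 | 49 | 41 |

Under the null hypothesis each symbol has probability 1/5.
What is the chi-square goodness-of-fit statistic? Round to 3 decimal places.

Expected count for each of the 5 categories: 180/5 = 36.
χ² = (33−36)²/36 + (16−36)²/36 + (41−36)²/36 + (49−36)²/36 + (41−36)²/36
   = 0.2500 + 11.1111 + 0.6944 + 4.6944 + 0.6944
Sum = 17.444

17.444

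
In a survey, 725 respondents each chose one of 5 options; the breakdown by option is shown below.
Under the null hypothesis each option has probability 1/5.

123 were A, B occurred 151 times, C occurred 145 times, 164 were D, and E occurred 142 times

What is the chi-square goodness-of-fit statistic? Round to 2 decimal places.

Under H₀ each category has probability 1/5, so each expected count is 725/5 = 145.
A: (123 − 145)²/145 = 484/145 = 3.338
B: (151 − 145)²/145 = 36/145 = 0.248
C: (145 − 145)²/145 = 0/145 = 0.000
D: (164 − 145)²/145 = 361/145 = 2.490
E: (142 − 145)²/145 = 9/145 = 0.062
Sum = 6.14

6.14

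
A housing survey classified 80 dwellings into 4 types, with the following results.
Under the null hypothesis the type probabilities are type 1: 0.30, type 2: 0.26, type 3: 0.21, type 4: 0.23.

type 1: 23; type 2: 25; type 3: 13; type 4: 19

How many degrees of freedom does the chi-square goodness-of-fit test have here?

3

There are k = 4 categories and no parameters were estimated from the data, so df = 4 − 1 = 3.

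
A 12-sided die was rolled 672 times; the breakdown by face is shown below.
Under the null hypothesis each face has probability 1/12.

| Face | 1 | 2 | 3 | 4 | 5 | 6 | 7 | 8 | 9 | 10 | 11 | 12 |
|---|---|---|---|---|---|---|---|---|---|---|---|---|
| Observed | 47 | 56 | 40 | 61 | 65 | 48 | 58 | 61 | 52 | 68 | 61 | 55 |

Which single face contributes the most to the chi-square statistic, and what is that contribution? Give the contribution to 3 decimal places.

Expected count for each of the 12 categories: 672/12 = 56.
cat         O        E   (O−E)²/E
1          47       56     1.4464
2          56       56     0.0000
3          40       56     4.5714
4          61       56     0.4464
5          65       56     1.4464
6          48       56     1.1429
7          58       56     0.0714
8          61       56     0.4464
9          52       56     0.2857
10         68       56     2.5714
11         61       56     0.4464
12         55       56     0.0179
The largest term is for 3: 4.571.

3, 4.571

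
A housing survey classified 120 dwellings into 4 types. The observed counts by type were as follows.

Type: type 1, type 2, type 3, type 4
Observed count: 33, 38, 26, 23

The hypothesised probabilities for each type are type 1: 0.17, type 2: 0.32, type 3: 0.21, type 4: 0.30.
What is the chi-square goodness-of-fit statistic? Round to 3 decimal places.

Expected counts E_i = n·p_i: 120×0.17 = 20.4, 120×0.32 = 38.4, 120×0.21 = 25.2, 120×0.30 = 36.
cat         O        E   (O−E)²/E
type 1     33     20.4     7.7824
type 2     38     38.4     0.0042
type 3     26     25.2     0.0254
type 4     23       36     4.6944
Sum = 12.506

12.506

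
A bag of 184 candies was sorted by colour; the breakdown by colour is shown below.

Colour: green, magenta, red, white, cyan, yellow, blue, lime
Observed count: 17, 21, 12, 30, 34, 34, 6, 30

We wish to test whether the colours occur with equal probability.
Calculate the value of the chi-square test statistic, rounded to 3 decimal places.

34.348

Expected count for each of the 8 categories: 184/8 = 23.
cat          O        E   (O−E)²/E
green       17       23     1.5652
magenta     21       23     0.1739
red         12       23     5.2609
white       30       23     2.1304
cyan        34       23     5.2609
yellow      34       23     5.2609
blue         6       23    12.5652
lime        30       23     2.1304
Sum = 34.348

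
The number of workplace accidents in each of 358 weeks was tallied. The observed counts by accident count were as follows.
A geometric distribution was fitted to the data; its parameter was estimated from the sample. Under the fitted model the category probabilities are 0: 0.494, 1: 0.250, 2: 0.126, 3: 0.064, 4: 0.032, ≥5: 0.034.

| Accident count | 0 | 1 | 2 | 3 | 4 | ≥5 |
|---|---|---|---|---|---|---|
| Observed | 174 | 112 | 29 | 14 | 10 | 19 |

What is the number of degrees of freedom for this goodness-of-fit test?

There are k = 6 categories and 1 parameter estimated from the data, so df = 6 − 1 − 1 = 4.

4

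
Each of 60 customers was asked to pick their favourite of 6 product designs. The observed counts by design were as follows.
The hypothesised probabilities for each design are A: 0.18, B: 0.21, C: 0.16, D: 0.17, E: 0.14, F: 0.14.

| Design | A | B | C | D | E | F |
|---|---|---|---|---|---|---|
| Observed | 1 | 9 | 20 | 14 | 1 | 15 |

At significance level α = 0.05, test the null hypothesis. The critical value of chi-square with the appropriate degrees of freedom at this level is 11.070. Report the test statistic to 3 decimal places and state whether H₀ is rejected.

Expected counts E_i = n·p_i: 60×0.18 = 10.8, 60×0.21 = 12.6, 60×0.16 = 9.6, 60×0.17 = 10.2, 60×0.14 = 8.4, 60×0.14 = 8.4.
cat         O        E   (O−E)²/E
A           1     10.8     8.8926
B           9     12.6     1.0286
C          20      9.6    11.2667
D          14     10.2     1.4157
E           1      8.4     6.5190
F          15      8.4     5.1857
Sum = 34.308
df = 5. Since 34.308 > 11.070, we reject H₀.

34.308; reject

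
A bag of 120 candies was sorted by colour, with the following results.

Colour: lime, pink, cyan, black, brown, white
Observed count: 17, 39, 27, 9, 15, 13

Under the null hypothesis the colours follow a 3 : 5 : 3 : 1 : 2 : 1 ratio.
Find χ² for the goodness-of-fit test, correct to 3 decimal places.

Ratio total = 15. Expected counts: 120×3/15 = 24, 120×5/15 = 40, 120×3/15 = 24, 120×1/15 = 8, 120×2/15 = 16, 120×1/15 = 8.
lime: (17 − 24)²/24 = 49/24 = 2.0417
pink: (39 − 40)²/40 = 1/40 = 0.0250
cyan: (27 − 24)²/24 = 9/24 = 0.3750
black: (9 − 8)²/8 = 1/8 = 0.1250
brown: (15 − 16)²/16 = 1/16 = 0.0625
white: (13 − 8)²/8 = 25/8 = 3.1250
Sum = 5.754

5.754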